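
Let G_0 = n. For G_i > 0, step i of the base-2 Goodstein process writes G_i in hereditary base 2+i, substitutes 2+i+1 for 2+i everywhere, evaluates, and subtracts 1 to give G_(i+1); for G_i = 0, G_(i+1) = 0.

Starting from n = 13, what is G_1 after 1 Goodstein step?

G_0 = 13. HB_2(13) = 2^(2 + 1) + 2^2 + 1. Bump = 109. G_1 = 108.
G_1 = 108. HB_3(108) = 3^(3 + 1) + 3^3. Bump = 1280. G_2 = 1279.

108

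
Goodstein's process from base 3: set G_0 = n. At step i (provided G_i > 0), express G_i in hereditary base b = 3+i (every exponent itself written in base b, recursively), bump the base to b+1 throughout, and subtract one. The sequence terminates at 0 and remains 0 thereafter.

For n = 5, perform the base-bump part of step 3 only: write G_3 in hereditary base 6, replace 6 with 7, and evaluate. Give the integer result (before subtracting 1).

G_0=5  [base 3] 3 + 2  →[3↦4]→  4 + 2 = 6  −1 ⇒ G_1=5
G_1=5  [base 4] 4 + 1  →[4↦5]→  5 + 1 = 6  −1 ⇒ G_2=5
G_2=5  [base 5] 5  →[5↦6]→  6 = 6  −1 ⇒ G_3=5
G_3=5  [base 6] 5  →[6↦7]→  5 = 5  −1 ⇒ G_4=4

5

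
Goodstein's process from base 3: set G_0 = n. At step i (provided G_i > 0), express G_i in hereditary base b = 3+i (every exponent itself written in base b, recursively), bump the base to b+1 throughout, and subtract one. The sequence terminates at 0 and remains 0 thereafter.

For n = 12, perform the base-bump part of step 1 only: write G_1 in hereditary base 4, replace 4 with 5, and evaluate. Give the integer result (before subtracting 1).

28

(0) 12|_3 = 3^2 + 3 ↦ 4^2 + 4|_4 = 20 ⇒ 19
(1) 19|_4 = 4^2 + 3 ↦ 5^2 + 3|_5 = 28 ⇒ 27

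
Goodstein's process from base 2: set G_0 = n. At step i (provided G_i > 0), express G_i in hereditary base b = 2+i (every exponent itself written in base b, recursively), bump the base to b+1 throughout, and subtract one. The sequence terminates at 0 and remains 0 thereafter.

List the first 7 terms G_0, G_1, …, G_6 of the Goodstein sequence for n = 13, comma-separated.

G_0 = 13. HB_2(13) = 2^(2 + 1) + 2^2 + 1. Bump = 109. G_1 = 108.
G_1 = 108. HB_3(108) = 3^(3 + 1) + 3^3. Bump = 1280. G_2 = 1279.
G_2 = 1279. HB_4(1279) = 4^(4 + 1) + 3·4^3 + 3·4^2 + 3·4 + 3. Bump = 16093. G_3 = 16092.
G_3 = 16092. HB_5(16092) = 5^(5 + 1) + 3·5^3 + 3·5^2 + 3·5 + 2. Bump = 280712. G_4 = 280711.
G_4 = 280711. HB_6(280711) = 6^(6 + 1) + 3·6^3 + 3·6^2 + 3·6 + 1. Bump = 5765999. G_5 = 5765998.
G_5 = 5765998. HB_7(5765998) = 7^(7 + 1) + 3·7^3 + 3·7^2 + 3·7. Bump = 134219480. G_6 = 134219479.

13, 108, 1279, 16092, 280711, 5765998, 134219479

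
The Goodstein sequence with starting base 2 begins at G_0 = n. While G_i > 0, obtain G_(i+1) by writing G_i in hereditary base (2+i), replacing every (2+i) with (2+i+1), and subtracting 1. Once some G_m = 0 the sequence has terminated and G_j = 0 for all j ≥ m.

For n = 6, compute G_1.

[0] 6 ≡ 2^2 + 2 (base 2). Lift 3: 30. −1: 29.
[1] 29 ≡ 3^3 + 2 (base 3). Lift 4: 258. −1: 257.

29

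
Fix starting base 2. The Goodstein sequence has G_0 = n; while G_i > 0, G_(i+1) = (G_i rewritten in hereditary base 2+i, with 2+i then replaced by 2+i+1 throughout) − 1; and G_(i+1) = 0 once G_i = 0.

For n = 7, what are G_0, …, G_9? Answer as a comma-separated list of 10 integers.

7 —HB2→ 2^2 + 2 + 1 —bump→ 3^3 + 3 + 1 = 31 —(−1)→ 30
30 —HB3→ 3^3 + 3 —bump→ 4^4 + 4 = 260 —(−1)→ 259
259 —HB4→ 4^4 + 3 —bump→ 5^5 + 3 = 3128 —(−1)→ 3127
3127 —HB5→ 5^5 + 2 —bump→ 6^6 + 2 = 46658 —(−1)→ 46657
46657 —HB6→ 6^6 + 1 —bump→ 7^7 + 1 = 823544 —(−1)→ 823543
823543 —HB7→ 7^7 —bump→ 8^8 = 16777216 —(−1)→ 16777215
16777215 —HB8→ 7·8^7 + 7·8^6 + 7·8^5 + 7·8^4 + 7·8^3 + 7·8^2 + 7·8 + 7 —bump→ 7·9^7 + 7·9^6 + 7·9^5 + 7·9^4 + 7·9^3 + 7·9^2 + 7·9 + 7 = 37665880 —(−1)→ 37665879
37665879 —HB9→ 7·9^7 + 7·9^6 + 7·9^5 + 7·9^4 + 7·9^3 + 7·9^2 + 7·9 + 6 —bump→ 7·10^7 + 7·10^6 + 7·10^5 + 7·10^4 + 7·10^3 + 7·10^2 + 7·10 + 6 = 77777776 —(−1)→ 77777775
77777775 —HB10→ 7·10^7 + 7·10^6 + 7·10^5 + 7·10^4 + 7·10^3 + 7·10^2 + 7·10 + 5 —bump→ 7·11^7 + 7·11^6 + 7·11^5 + 7·11^4 + 7·11^3 + 7·11^2 + 7·11 + 5 = 150051214 —(−1)→ 150051213

7, 30, 259, 3127, 46657, 823543, 16777215, 37665879, 77777775, 150051213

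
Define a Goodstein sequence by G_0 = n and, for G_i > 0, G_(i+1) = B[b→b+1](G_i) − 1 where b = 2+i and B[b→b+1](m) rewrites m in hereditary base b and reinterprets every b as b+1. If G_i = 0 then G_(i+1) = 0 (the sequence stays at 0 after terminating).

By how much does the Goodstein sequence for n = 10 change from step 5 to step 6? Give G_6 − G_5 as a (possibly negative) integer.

79857569

base 2: 10 = 2^(2 + 1) + 2; at 3: 3^(3 + 1) + 3 = 84; next = 83
base 3: 83 = 3^(3 + 1) + 2; at 4: 4^(4 + 1) + 2 = 1026; next = 1025
base 4: 1025 = 4^(4 + 1) + 1; at 5: 5^(5 + 1) + 1 = 15626; next = 15625
base 5: 15625 = 5^(5 + 1); at 6: 6^(6 + 1) = 279936; next = 279935
base 6: 279935 = 5·6^6 + 5·6^5 + 5·6^4 + 5·6^3 + 5·6^2 + 5·6 + 5; at 7: 5·7^7 + 5·7^5 + 5·7^4 + 5·7^3 + 5·7^2 + 5·7 + 5 = 4215755; next = 4215754
base 7: 4215754 = 5·7^7 + 5·7^5 + 5·7^4 + 5·7^3 + 5·7^2 + 5·7 + 4; at 8: 5·8^8 + 5·8^5 + 5·8^4 + 5·8^3 + 5·8^2 + 5·8 + 4 = 84073324; next = 84073323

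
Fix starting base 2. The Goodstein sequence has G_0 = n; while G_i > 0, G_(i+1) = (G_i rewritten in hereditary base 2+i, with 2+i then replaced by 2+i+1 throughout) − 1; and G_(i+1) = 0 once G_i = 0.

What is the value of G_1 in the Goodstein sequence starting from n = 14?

110

(0) 14|_2 = 2^(2 + 1) + 2^2 + 2 ↦ 3^(3 + 1) + 3^3 + 3|_3 = 111 ⇒ 110
(1) 110|_3 = 3^(3 + 1) + 3^3 + 2 ↦ 4^(4 + 1) + 4^4 + 2|_4 = 1282 ⇒ 1281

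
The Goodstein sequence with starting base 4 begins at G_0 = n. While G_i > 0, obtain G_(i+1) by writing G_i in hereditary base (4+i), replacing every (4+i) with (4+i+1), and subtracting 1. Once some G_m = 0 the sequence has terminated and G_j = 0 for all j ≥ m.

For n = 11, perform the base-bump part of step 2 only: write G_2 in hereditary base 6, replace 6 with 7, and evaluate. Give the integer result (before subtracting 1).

step 0: 11 = 2·4 + 3; sub 5 for 4: 2·5 + 3; = 13; G_1 = 13−1 = 12
step 1: 12 = 2·5 + 2; sub 6 for 5: 2·6 + 2; = 14; G_2 = 14−1 = 13
step 2: 13 = 2·6 + 1; sub 7 for 6: 2·7 + 1; = 15; G_3 = 15−1 = 14

15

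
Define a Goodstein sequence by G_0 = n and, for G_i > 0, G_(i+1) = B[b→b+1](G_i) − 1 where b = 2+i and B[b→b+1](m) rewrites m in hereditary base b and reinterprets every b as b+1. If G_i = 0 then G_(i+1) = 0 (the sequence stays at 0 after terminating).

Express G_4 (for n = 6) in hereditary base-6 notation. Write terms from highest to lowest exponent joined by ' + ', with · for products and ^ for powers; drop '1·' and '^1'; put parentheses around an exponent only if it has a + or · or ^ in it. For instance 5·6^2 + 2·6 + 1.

5·6^5 + 5·6^4 + 5·6^3 + 5·6^2 + 5·6 + 5

base 2: 6 = 2^2 + 2; at 3: 3^3 + 3 = 30; next = 29
base 3: 29 = 3^3 + 2; at 4: 4^4 + 2 = 258; next = 257
base 4: 257 = 4^4 + 1; at 5: 5^5 + 1 = 3126; next = 3125
base 5: 3125 = 5^5; at 6: 6^6 = 46656; next = 46655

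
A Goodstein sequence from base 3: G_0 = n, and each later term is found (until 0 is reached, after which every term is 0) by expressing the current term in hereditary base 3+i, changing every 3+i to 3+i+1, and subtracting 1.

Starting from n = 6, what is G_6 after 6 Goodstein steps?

G_0=6  [base 3] 2·3  →[3↦4]→  2·4 = 8  −1 ⇒ G_1=7
G_1=7  [base 4] 4 + 3  →[4↦5]→  5 + 3 = 8  −1 ⇒ G_2=7
G_2=7  [base 5] 5 + 2  →[5↦6]→  6 + 2 = 8  −1 ⇒ G_3=7
G_3=7  [base 6] 6 + 1  →[6↦7]→  7 + 1 = 8  −1 ⇒ G_4=7
G_4=7  [base 7] 7  →[7↦8]→  8 = 8  −1 ⇒ G_5=7
G_5=7  [base 8] 7  →[8↦9]→  7 = 7  −1 ⇒ G_6=6
G_6=6  [base 9] 6  →[9↦10]→  6 = 6  −1 ⇒ G_7=5

6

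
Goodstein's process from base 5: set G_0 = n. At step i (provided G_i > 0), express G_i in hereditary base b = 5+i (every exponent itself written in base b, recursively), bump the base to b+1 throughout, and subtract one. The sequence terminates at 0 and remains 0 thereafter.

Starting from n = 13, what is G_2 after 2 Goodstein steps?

15

G_0=13  [base 5] 2·5 + 3  →[5↦6]→  2·6 + 3 = 15  −1 ⇒ G_1=14
G_1=14  [base 6] 2·6 + 2  →[6↦7]→  2·7 + 2 = 16  −1 ⇒ G_2=15
G_2=15  [base 7] 2·7 + 1  →[7↦8]→  2·8 + 1 = 17  −1 ⇒ G_3=16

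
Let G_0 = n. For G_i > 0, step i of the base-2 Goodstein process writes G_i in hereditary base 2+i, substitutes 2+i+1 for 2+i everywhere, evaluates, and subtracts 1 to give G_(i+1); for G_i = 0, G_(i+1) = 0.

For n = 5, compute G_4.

775

G_0 = 5. HB_2(5) = 2^2 + 1. Bump = 28. G_1 = 27.
G_1 = 27. HB_3(27) = 3^3. Bump = 256. G_2 = 255.
G_2 = 255. HB_4(255) = 3·4^3 + 3·4^2 + 3·4 + 3. Bump = 468. G_3 = 467.
G_3 = 467. HB_5(467) = 3·5^3 + 3·5^2 + 3·5 + 2. Bump = 776. G_4 = 775.
G_4 = 775. HB_6(775) = 3·6^3 + 3·6^2 + 3·6 + 1. Bump = 1198. G_5 = 1197.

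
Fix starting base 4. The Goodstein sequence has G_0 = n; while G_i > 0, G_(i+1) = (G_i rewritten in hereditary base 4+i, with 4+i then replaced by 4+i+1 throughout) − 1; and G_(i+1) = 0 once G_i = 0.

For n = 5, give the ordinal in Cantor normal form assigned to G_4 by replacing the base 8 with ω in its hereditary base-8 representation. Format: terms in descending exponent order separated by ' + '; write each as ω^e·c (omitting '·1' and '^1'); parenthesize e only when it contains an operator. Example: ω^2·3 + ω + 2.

3

5 —HB4→ 4 + 1 —bump→ 5 + 1 = 6 —(−1)→ 5
5 —HB5→ 5 —bump→ 6 = 6 —(−1)→ 5
5 —HB6→ 5 —bump→ 5 = 5 —(−1)→ 4
4 —HB7→ 4 —bump→ 4 = 4 —(−1)→ 3
3 —HB8→ 3 —bump→ 3 = 3 —(−1)→ 2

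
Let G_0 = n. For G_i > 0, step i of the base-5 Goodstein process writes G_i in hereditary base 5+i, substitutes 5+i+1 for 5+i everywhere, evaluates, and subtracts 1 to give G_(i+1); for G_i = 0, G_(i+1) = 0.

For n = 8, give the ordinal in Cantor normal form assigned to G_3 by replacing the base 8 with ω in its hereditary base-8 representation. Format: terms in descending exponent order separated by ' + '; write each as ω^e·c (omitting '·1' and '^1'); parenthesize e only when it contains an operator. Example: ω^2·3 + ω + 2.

base 5: 8 = 5 + 3; at 6: 6 + 3 = 9; next = 8
base 6: 8 = 6 + 2; at 7: 7 + 2 = 9; next = 8
base 7: 8 = 7 + 1; at 8: 8 + 1 = 9; next = 8
base 8: 8 = 8; at 9: 9 = 9; next = 8

ω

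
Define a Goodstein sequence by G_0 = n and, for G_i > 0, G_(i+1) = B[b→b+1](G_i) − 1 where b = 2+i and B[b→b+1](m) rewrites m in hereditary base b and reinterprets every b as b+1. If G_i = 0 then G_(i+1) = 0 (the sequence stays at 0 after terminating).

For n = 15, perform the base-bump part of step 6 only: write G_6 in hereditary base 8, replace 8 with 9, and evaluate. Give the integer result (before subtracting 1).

15 —HB2→ 2^(2 + 1) + 2^2 + 2 + 1 —bump→ 3^(3 + 1) + 3^3 + 3 + 1 = 112 —(−1)→ 111
111 —HB3→ 3^(3 + 1) + 3^3 + 3 —bump→ 4^(4 + 1) + 4^4 + 4 = 1284 —(−1)→ 1283
1283 —HB4→ 4^(4 + 1) + 4^4 + 3 —bump→ 5^(5 + 1) + 5^5 + 3 = 18753 —(−1)→ 18752
18752 —HB5→ 5^(5 + 1) + 5^5 + 2 —bump→ 6^(6 + 1) + 6^6 + 2 = 326594 —(−1)→ 326593
326593 —HB6→ 6^(6 + 1) + 6^6 + 1 —bump→ 7^(7 + 1) + 7^7 + 1 = 6588345 —(−1)→ 6588344
6588344 —HB7→ 7^(7 + 1) + 7^7 —bump→ 8^(8 + 1) + 8^8 = 150994944 —(−1)→ 150994943
150994943 —HB8→ 8^(8 + 1) + 7·8^7 + 7·8^6 + 7·8^5 + 7·8^4 + 7·8^3 + 7·8^2 + 7·8 + 7 —bump→ 9^(9 + 1) + 7·9^7 + 7·9^6 + 7·9^5 + 7·9^4 + 7·9^3 + 7·9^2 + 7·9 + 7 = 3524450281 —(−1)→ 3524450280

3524450281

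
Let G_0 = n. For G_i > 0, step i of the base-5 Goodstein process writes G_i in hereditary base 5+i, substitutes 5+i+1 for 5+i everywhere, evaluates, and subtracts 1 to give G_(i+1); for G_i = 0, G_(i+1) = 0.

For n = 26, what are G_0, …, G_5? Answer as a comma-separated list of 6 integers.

26, 36, 48, 53, 58, 63

base 5: 26 = 5^2 + 1; at 6: 6^2 + 1 = 37; next = 36
base 6: 36 = 6^2; at 7: 7^2 = 49; next = 48
base 7: 48 = 6·7 + 6; at 8: 6·8 + 6 = 54; next = 53
base 8: 53 = 6·8 + 5; at 9: 6·9 + 5 = 59; next = 58
base 9: 58 = 6·9 + 4; at 10: 6·10 + 4 = 64; next = 63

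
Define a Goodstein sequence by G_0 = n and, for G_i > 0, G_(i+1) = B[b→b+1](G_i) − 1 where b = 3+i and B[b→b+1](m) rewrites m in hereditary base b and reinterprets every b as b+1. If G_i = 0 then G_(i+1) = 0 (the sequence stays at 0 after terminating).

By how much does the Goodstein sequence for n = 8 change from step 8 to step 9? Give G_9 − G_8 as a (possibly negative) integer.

0

(0) 8|_3 = 2·3 + 2 ↦ 2·4 + 2|_4 = 10 ⇒ 9
(1) 9|_4 = 2·4 + 1 ↦ 2·5 + 1|_5 = 11 ⇒ 10
(2) 10|_5 = 2·5 ↦ 2·6|_6 = 12 ⇒ 11
(3) 11|_6 = 6 + 5 ↦ 7 + 5|_7 = 12 ⇒ 11
(4) 11|_7 = 7 + 4 ↦ 8 + 4|_8 = 12 ⇒ 11
(5) 11|_8 = 8 + 3 ↦ 9 + 3|_9 = 12 ⇒ 11
(6) 11|_9 = 9 + 2 ↦ 10 + 2|_10 = 12 ⇒ 11
(7) 11|_10 = 10 + 1 ↦ 11 + 1|_11 = 12 ⇒ 11
(8) 11|_11 = 11 ↦ 12|_12 = 12 ⇒ 11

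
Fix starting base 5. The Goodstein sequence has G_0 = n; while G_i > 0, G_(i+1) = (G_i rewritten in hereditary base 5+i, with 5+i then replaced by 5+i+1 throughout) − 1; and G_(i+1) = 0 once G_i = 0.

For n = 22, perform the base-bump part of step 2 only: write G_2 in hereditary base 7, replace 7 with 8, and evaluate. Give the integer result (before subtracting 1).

G_0=22  [base 5] 4·5 + 2  →[5↦6]→  4·6 + 2 = 26  −1 ⇒ G_1=25
G_1=25  [base 6] 4·6 + 1  →[6↦7]→  4·7 + 1 = 29  −1 ⇒ G_2=28
G_2=28  [base 7] 4·7  →[7↦8]→  4·8 = 32  −1 ⇒ G_3=31

32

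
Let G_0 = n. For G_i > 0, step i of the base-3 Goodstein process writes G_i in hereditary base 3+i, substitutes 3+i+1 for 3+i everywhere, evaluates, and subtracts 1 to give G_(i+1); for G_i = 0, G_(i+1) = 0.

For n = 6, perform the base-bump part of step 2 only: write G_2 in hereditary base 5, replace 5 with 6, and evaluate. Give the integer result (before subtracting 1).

(0) 6|_3 = 2·3 ↦ 2·4|_4 = 8 ⇒ 7
(1) 7|_4 = 4 + 3 ↦ 5 + 3|_5 = 8 ⇒ 7
(2) 7|_5 = 5 + 2 ↦ 6 + 2|_6 = 8 ⇒ 7

8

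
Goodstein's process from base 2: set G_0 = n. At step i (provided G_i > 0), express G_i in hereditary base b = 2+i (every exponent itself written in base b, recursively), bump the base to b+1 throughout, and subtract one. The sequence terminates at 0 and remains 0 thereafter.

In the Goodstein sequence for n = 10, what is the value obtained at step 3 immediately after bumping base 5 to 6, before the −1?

10 —HB2→ 2^(2 + 1) + 2 —bump→ 3^(3 + 1) + 3 = 84 —(−1)→ 83
83 —HB3→ 3^(3 + 1) + 2 —bump→ 4^(4 + 1) + 2 = 1026 —(−1)→ 1025
1025 —HB4→ 4^(4 + 1) + 1 —bump→ 5^(5 + 1) + 1 = 15626 —(−1)→ 15625

279936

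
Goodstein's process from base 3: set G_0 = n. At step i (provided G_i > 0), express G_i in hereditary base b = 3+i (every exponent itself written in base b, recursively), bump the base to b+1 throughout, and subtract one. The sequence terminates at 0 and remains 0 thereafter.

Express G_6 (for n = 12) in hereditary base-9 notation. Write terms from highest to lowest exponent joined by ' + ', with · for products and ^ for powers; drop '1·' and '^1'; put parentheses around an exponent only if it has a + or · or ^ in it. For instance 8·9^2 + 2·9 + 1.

[0] 12 ≡ 3^2 + 3 (base 3). Lift 4: 20. −1: 19.
[1] 19 ≡ 4^2 + 3 (base 4). Lift 5: 28. −1: 27.
[2] 27 ≡ 5^2 + 2 (base 5). Lift 6: 38. −1: 37.
[3] 37 ≡ 6^2 + 1 (base 6). Lift 7: 50. −1: 49.
[4] 49 ≡ 7^2 (base 7). Lift 8: 64. −1: 63.
[5] 63 ≡ 7·8 + 7 (base 8). Lift 9: 70. −1: 69.
[6] 69 ≡ 7·9 + 6 (base 9). Lift 10: 76. −1: 75.

7·9 + 6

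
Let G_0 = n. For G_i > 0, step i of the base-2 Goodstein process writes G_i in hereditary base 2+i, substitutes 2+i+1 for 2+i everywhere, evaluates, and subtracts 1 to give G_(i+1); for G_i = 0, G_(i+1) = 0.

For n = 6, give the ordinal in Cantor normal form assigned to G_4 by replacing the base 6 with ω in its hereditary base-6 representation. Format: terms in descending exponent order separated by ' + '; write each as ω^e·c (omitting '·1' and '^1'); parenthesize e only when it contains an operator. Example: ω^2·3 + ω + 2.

ω^5·5 + ω^4·5 + ω^3·5 + ω^2·5 + ω·5 + 5

base 2: 6 = 2^2 + 2; at 3: 3^3 + 3 = 30; next = 29
base 3: 29 = 3^3 + 2; at 4: 4^4 + 2 = 258; next = 257
base 4: 257 = 4^4 + 1; at 5: 5^5 + 1 = 3126; next = 3125
base 5: 3125 = 5^5; at 6: 6^6 = 46656; next = 46655
base 6: 46655 = 5·6^5 + 5·6^4 + 5·6^3 + 5·6^2 + 5·6 + 5; at 7: 5·7^5 + 5·7^4 + 5·7^3 + 5·7^2 + 5·7 + 5 = 98040; next = 98039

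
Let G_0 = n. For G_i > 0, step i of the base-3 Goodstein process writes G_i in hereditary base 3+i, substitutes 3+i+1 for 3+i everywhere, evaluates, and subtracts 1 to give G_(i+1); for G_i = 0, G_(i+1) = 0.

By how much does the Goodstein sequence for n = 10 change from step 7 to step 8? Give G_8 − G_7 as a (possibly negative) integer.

step 0: 10 = 3^2 + 1; sub 4 for 3: 4^2 + 1; = 17; G_1 = 17−1 = 16
step 1: 16 = 4^2; sub 5 for 4: 5^2; = 25; G_2 = 25−1 = 24
step 2: 24 = 4·5 + 4; sub 6 for 5: 4·6 + 4; = 28; G_3 = 28−1 = 27
step 3: 27 = 4·6 + 3; sub 7 for 6: 4·7 + 3; = 31; G_4 = 31−1 = 30
step 4: 30 = 4·7 + 2; sub 8 for 7: 4·8 + 2; = 34; G_5 = 34−1 = 33
step 5: 33 = 4·8 + 1; sub 9 for 8: 4·9 + 1; = 37; G_6 = 37−1 = 36
step 6: 36 = 4·9; sub 10 for 9: 4·10; = 40; G_7 = 40−1 = 39
step 7: 39 = 3·10 + 9; sub 11 for 10: 3·11 + 9; = 42; G_8 = 42−1 = 41

2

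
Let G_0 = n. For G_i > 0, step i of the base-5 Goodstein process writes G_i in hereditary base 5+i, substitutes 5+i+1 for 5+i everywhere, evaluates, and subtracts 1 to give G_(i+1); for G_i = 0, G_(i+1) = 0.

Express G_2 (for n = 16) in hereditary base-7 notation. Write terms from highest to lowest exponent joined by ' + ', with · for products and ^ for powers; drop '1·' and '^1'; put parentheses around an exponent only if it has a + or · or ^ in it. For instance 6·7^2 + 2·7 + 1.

(0) 16|_5 = 3·5 + 1 ↦ 3·6 + 1|_6 = 19 ⇒ 18
(1) 18|_6 = 3·6 ↦ 3·7|_7 = 21 ⇒ 20
(2) 20|_7 = 2·7 + 6 ↦ 2·8 + 6|_8 = 22 ⇒ 21

2·7 + 6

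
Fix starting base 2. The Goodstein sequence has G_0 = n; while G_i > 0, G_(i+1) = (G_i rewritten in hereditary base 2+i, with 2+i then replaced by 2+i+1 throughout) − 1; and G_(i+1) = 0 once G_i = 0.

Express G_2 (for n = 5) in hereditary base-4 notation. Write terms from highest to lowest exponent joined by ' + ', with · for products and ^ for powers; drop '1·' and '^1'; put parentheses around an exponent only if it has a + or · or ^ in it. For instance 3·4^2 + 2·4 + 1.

3·4^3 + 3·4^2 + 3·4 + 3

G_0=5  [base 2] 2^2 + 1  →[2↦3]→  3^3 + 1 = 28  −1 ⇒ G_1=27
G_1=27  [base 3] 3^3  →[3↦4]→  4^4 = 256  −1 ⇒ G_2=255
G_2=255  [base 4] 3·4^3 + 3·4^2 + 3·4 + 3  →[4↦5]→  3·5^3 + 3·5^2 + 3·5 + 3 = 468  −1 ⇒ G_3=467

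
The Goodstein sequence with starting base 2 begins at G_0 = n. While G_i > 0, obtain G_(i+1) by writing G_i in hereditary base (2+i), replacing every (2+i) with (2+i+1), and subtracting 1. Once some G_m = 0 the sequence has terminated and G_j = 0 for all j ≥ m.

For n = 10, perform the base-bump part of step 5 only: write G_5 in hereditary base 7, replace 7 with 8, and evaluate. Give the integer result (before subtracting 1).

84073324

G_0 = 10. HB_2(10) = 2^(2 + 1) + 2. Bump = 84. G_1 = 83.
G_1 = 83. HB_3(83) = 3^(3 + 1) + 2. Bump = 1026. G_2 = 1025.
G_2 = 1025. HB_4(1025) = 4^(4 + 1) + 1. Bump = 15626. G_3 = 15625.
G_3 = 15625. HB_5(15625) = 5^(5 + 1). Bump = 279936. G_4 = 279935.
G_4 = 279935. HB_6(279935) = 5·6^6 + 5·6^5 + 5·6^4 + 5·6^3 + 5·6^2 + 5·6 + 5. Bump = 4215755. G_5 = 4215754.
G_5 = 4215754. HB_7(4215754) = 5·7^7 + 5·7^5 + 5·7^4 + 5·7^3 + 5·7^2 + 5·7 + 4. Bump = 84073324. G_6 = 84073323.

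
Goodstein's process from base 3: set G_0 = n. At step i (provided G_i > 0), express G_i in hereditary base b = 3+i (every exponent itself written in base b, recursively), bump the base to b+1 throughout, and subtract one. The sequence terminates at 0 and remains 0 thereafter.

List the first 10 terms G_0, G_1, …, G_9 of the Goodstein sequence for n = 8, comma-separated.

8, 9, 10, 11, 11, 11, 11, 11, 11, 11

base 3: 8 = 2·3 + 2; at 4: 2·4 + 2 = 10; next = 9
base 4: 9 = 2·4 + 1; at 5: 2·5 + 1 = 11; next = 10
base 5: 10 = 2·5; at 6: 2·6 = 12; next = 11
base 6: 11 = 6 + 5; at 7: 7 + 5 = 12; next = 11
base 7: 11 = 7 + 4; at 8: 8 + 4 = 12; next = 11
base 8: 11 = 8 + 3; at 9: 9 + 3 = 12; next = 11
base 9: 11 = 9 + 2; at 10: 10 + 2 = 12; next = 11
base 10: 11 = 10 + 1; at 11: 11 + 1 = 12; next = 11
base 11: 11 = 11; at 12: 12 = 12; next = 11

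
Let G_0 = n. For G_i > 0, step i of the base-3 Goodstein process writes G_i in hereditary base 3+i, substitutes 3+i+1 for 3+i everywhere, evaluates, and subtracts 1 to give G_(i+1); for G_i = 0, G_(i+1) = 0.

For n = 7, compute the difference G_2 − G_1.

1

i=0: 7 = 2·3 + 1 (b=3); 3→4: 2·4 + 1 = 9; 9−1 = 8
i=1: 8 = 2·4 (b=4); 4→5: 2·5 = 10; 10−1 = 9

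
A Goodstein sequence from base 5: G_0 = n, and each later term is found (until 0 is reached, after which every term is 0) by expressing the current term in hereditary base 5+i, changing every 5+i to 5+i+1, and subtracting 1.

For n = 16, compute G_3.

step 0: 16 = 3·5 + 1; sub 6 for 5: 3·6 + 1; = 19; G_1 = 19−1 = 18
step 1: 18 = 3·6; sub 7 for 6: 3·7; = 21; G_2 = 21−1 = 20
step 2: 20 = 2·7 + 6; sub 8 for 7: 2·8 + 6; = 22; G_3 = 22−1 = 21
step 3: 21 = 2·8 + 5; sub 9 for 8: 2·9 + 5; = 23; G_4 = 23−1 = 22

21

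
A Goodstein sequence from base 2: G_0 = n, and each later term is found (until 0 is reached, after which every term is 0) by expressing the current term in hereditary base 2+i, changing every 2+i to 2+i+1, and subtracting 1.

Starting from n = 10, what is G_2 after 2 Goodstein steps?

[0] 10 ≡ 2^(2 + 1) + 2 (base 2). Lift 3: 84. −1: 83.
[1] 83 ≡ 3^(3 + 1) + 2 (base 3). Lift 4: 1026. −1: 1025.
[2] 1025 ≡ 4^(4 + 1) + 1 (base 4). Lift 5: 15626. −1: 15625.

1025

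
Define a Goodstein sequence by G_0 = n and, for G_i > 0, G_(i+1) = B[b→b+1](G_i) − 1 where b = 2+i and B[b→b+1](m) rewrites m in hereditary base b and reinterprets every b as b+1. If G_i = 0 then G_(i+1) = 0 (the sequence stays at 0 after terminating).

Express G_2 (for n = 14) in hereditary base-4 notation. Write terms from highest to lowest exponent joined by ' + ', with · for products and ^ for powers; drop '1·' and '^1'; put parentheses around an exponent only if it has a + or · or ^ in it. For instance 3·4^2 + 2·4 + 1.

(0) 14|_2 = 2^(2 + 1) + 2^2 + 2 ↦ 3^(3 + 1) + 3^3 + 3|_3 = 111 ⇒ 110
(1) 110|_3 = 3^(3 + 1) + 3^3 + 2 ↦ 4^(4 + 1) + 4^4 + 2|_4 = 1282 ⇒ 1281

4^(4 + 1) + 4^4 + 1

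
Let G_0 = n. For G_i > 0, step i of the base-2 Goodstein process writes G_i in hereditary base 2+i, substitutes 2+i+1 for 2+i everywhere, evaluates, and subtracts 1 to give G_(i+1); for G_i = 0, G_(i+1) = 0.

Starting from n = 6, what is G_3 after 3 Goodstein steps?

3125

6 —HB2→ 2^2 + 2 —bump→ 3^3 + 3 = 30 —(−1)→ 29
29 —HB3→ 3^3 + 2 —bump→ 4^4 + 2 = 258 —(−1)→ 257
257 —HB4→ 4^4 + 1 —bump→ 5^5 + 1 = 3126 —(−1)→ 3125
3125 —HB5→ 5^5 —bump→ 6^6 = 46656 —(−1)→ 46655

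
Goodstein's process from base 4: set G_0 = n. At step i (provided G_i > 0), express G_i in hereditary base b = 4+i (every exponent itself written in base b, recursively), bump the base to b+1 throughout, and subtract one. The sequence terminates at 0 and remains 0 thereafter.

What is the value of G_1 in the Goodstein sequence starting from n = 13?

15

G_0=13  [base 4] 3·4 + 1  →[4↦5]→  3·5 + 1 = 16  −1 ⇒ G_1=15
G_1=15  [base 5] 3·5  →[5↦6]→  3·6 = 18  −1 ⇒ G_2=17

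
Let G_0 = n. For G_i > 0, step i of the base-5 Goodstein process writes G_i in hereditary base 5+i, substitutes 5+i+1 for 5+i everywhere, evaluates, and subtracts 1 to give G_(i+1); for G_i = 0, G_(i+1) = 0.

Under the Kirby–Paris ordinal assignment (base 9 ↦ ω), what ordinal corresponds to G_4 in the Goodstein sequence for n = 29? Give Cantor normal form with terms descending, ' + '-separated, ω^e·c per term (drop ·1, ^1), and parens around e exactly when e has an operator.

ω^2

[0] 29 ≡ 5^2 + 4 (base 5). Lift 6: 40. −1: 39.
[1] 39 ≡ 6^2 + 3 (base 6). Lift 7: 52. −1: 51.
[2] 51 ≡ 7^2 + 2 (base 7). Lift 8: 66. −1: 65.
[3] 65 ≡ 8^2 + 1 (base 8). Lift 9: 82. −1: 81.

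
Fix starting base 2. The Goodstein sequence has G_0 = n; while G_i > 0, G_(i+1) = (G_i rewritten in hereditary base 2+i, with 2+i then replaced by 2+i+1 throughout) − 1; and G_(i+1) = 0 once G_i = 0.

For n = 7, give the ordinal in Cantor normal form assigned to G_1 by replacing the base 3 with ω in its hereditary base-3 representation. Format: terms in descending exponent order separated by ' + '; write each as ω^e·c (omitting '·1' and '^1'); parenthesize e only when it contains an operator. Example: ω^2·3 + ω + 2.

ω^ω + ω

7 —HB2→ 2^2 + 2 + 1 —bump→ 3^3 + 3 + 1 = 31 —(−1)→ 30
30 —HB3→ 3^3 + 3 —bump→ 4^4 + 4 = 260 —(−1)→ 259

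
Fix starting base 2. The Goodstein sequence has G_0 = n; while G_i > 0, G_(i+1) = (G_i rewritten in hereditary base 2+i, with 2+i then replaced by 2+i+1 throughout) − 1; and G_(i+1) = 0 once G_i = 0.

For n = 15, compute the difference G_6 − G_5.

step 0: 15 = 2^(2 + 1) + 2^2 + 2 + 1; sub 3 for 2: 3^(3 + 1) + 3^3 + 3 + 1; = 112; G_1 = 112−1 = 111
step 1: 111 = 3^(3 + 1) + 3^3 + 3; sub 4 for 3: 4^(4 + 1) + 4^4 + 4; = 1284; G_2 = 1284−1 = 1283
step 2: 1283 = 4^(4 + 1) + 4^4 + 3; sub 5 for 4: 5^(5 + 1) + 5^5 + 3; = 18753; G_3 = 18753−1 = 18752
step 3: 18752 = 5^(5 + 1) + 5^5 + 2; sub 6 for 5: 6^(6 + 1) + 6^6 + 2; = 326594; G_4 = 326594−1 = 326593
step 4: 326593 = 6^(6 + 1) + 6^6 + 1; sub 7 for 6: 7^(7 + 1) + 7^7 + 1; = 6588345; G_5 = 6588345−1 = 6588344
step 5: 6588344 = 7^(7 + 1) + 7^7; sub 8 for 7: 8^(8 + 1) + 8^8; = 150994944; G_6 = 150994944−1 = 150994943

144406599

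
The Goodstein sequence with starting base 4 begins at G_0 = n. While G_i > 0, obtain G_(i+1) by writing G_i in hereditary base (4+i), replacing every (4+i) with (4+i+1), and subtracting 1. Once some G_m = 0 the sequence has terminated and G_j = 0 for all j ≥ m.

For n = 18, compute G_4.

53

base 4: 18 = 4^2 + 2; at 5: 5^2 + 2 = 27; next = 26
base 5: 26 = 5^2 + 1; at 6: 6^2 + 1 = 37; next = 36
base 6: 36 = 6^2; at 7: 7^2 = 49; next = 48
base 7: 48 = 6·7 + 6; at 8: 6·8 + 6 = 54; next = 53
base 8: 53 = 6·8 + 5; at 9: 6·9 + 5 = 59; next = 58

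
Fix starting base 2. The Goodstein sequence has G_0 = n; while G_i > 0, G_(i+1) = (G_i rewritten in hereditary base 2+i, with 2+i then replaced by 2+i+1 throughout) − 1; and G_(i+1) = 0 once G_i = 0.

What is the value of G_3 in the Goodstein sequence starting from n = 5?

5 —HB2→ 2^2 + 1 —bump→ 3^3 + 1 = 28 —(−1)→ 27
27 —HB3→ 3^3 —bump→ 4^4 = 256 —(−1)→ 255
255 —HB4→ 3·4^3 + 3·4^2 + 3·4 + 3 —bump→ 3·5^3 + 3·5^2 + 3·5 + 3 = 468 —(−1)→ 467
467 —HB5→ 3·5^3 + 3·5^2 + 3·5 + 2 —bump→ 3·6^3 + 3·6^2 + 3·6 + 2 = 776 —(−1)→ 775

467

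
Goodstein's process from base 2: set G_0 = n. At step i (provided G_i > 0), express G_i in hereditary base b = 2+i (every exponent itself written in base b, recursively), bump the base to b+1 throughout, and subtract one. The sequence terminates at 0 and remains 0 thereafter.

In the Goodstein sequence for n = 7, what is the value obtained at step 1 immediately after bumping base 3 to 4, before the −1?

260

G_0 = 7. HB_2(7) = 2^2 + 2 + 1. Bump = 31. G_1 = 30.
G_1 = 30. HB_3(30) = 3^3 + 3. Bump = 260. G_2 = 259.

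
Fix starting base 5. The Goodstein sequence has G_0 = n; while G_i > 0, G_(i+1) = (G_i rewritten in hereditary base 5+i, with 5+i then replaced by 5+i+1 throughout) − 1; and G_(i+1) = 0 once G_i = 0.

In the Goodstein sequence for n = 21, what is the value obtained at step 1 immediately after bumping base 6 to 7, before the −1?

step 0: 21 = 4·5 + 1; sub 6 for 5: 4·6 + 1; = 25; G_1 = 25−1 = 24
step 1: 24 = 4·6; sub 7 for 6: 4·7; = 28; G_2 = 28−1 = 27

28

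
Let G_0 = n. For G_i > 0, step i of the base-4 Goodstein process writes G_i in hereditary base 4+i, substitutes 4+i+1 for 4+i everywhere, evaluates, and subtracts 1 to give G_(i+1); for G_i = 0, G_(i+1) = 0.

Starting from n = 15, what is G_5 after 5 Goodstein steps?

24

i=0: 15 = 3·4 + 3 (b=4); 4→5: 3·5 + 3 = 18; 18−1 = 17
i=1: 17 = 3·5 + 2 (b=5); 5→6: 3·6 + 2 = 20; 20−1 = 19
i=2: 19 = 3·6 + 1 (b=6); 6→7: 3·7 + 1 = 22; 22−1 = 21
i=3: 21 = 3·7 (b=7); 7→8: 3·8 = 24; 24−1 = 23
i=4: 23 = 2·8 + 7 (b=8); 8→9: 2·9 + 7 = 25; 25−1 = 24
i=5: 24 = 2·9 + 6 (b=9); 9→10: 2·10 + 6 = 26; 26−1 = 25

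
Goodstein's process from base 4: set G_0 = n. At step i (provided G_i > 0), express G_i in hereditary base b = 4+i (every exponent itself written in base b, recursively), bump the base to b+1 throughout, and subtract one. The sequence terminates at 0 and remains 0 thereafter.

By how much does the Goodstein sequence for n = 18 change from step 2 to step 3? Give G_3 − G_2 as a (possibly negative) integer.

base 4: 18 = 4^2 + 2; at 5: 5^2 + 2 = 27; next = 26
base 5: 26 = 5^2 + 1; at 6: 6^2 + 1 = 37; next = 36
base 6: 36 = 6^2; at 7: 7^2 = 49; next = 48

12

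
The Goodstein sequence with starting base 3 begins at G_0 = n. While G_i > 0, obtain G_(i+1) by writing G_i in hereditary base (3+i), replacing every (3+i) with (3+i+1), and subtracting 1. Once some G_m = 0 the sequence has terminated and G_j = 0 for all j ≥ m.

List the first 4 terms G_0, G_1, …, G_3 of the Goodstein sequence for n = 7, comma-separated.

7 —HB3→ 2·3 + 1 —bump→ 2·4 + 1 = 9 —(−1)→ 8
8 —HB4→ 2·4 —bump→ 2·5 = 10 —(−1)→ 9
9 —HB5→ 5 + 4 —bump→ 6 + 4 = 10 —(−1)→ 9

7, 8, 9, 9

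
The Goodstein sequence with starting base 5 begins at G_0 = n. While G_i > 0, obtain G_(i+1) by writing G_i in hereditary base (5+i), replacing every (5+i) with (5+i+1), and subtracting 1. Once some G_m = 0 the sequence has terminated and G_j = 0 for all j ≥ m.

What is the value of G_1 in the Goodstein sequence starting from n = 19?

21

19 —HB5→ 3·5 + 4 —bump→ 3·6 + 4 = 22 —(−1)→ 21
21 —HB6→ 3·6 + 3 —bump→ 3·7 + 3 = 24 —(−1)→ 23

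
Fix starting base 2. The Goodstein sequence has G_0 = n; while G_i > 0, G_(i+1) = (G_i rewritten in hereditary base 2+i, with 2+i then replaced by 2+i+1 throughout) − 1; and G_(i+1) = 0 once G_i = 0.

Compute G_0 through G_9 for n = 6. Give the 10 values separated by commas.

[0] 6 ≡ 2^2 + 2 (base 2). Lift 3: 30. −1: 29.
[1] 29 ≡ 3^3 + 2 (base 3). Lift 4: 258. −1: 257.
[2] 257 ≡ 4^4 + 1 (base 4). Lift 5: 3126. −1: 3125.
[3] 3125 ≡ 5^5 (base 5). Lift 6: 46656. −1: 46655.
[4] 46655 ≡ 5·6^5 + 5·6^4 + 5·6^3 + 5·6^2 + 5·6 + 5 (base 6). Lift 7: 98040. −1: 98039.
[5] 98039 ≡ 5·7^5 + 5·7^4 + 5·7^3 + 5·7^2 + 5·7 + 4 (base 7). Lift 8: 187244. −1: 187243.
[6] 187243 ≡ 5·8^5 + 5·8^4 + 5·8^3 + 5·8^2 + 5·8 + 3 (base 8). Lift 9: 332148. −1: 332147.
[7] 332147 ≡ 5·9^5 + 5·9^4 + 5·9^3 + 5·9^2 + 5·9 + 2 (base 9). Lift 10: 555552. −1: 555551.
[8] 555551 ≡ 5·10^5 + 5·10^4 + 5·10^3 + 5·10^2 + 5·10 + 1 (base 10). Lift 11: 885776. −1: 885775.

6, 29, 257, 3125, 46655, 98039, 187243, 332147, 555551, 885775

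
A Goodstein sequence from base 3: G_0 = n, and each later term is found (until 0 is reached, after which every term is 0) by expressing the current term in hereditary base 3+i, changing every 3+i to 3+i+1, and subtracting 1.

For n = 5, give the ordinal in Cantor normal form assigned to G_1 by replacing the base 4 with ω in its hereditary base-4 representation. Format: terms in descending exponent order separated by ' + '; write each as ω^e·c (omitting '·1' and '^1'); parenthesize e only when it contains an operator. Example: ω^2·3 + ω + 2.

ω + 1

5 —HB3→ 3 + 2 —bump→ 4 + 2 = 6 —(−1)→ 5
5 —HB4→ 4 + 1 —bump→ 5 + 1 = 6 —(−1)→ 5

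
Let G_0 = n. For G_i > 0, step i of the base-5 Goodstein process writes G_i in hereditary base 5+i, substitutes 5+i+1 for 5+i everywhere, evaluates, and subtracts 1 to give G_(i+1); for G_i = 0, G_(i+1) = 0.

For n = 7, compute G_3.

7

G_0=7  [base 5] 5 + 2  →[5↦6]→  6 + 2 = 8  −1 ⇒ G_1=7
G_1=7  [base 6] 6 + 1  →[6↦7]→  7 + 1 = 8  −1 ⇒ G_2=7
G_2=7  [base 7] 7  →[7↦8]→  8 = 8  −1 ⇒ G_3=7
G_3=7  [base 8] 7  →[8↦9]→  7 = 7  −1 ⇒ G_4=6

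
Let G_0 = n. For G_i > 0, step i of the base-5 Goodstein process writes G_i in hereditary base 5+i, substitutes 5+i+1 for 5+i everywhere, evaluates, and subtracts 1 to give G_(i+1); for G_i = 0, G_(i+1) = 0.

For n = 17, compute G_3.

23

17 —HB5→ 3·5 + 2 —bump→ 3·6 + 2 = 20 —(−1)→ 19
19 —HB6→ 3·6 + 1 —bump→ 3·7 + 1 = 22 —(−1)→ 21
21 —HB7→ 3·7 —bump→ 3·8 = 24 —(−1)→ 23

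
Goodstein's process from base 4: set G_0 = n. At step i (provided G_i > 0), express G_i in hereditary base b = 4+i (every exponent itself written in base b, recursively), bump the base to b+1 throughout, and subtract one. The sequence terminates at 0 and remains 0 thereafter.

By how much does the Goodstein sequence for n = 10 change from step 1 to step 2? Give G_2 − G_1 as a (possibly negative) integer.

1

G_0=10  [base 4] 2·4 + 2  →[4↦5]→  2·5 + 2 = 12  −1 ⇒ G_1=11
G_1=11  [base 5] 2·5 + 1  →[5↦6]→  2·6 + 1 = 13  −1 ⇒ G_2=12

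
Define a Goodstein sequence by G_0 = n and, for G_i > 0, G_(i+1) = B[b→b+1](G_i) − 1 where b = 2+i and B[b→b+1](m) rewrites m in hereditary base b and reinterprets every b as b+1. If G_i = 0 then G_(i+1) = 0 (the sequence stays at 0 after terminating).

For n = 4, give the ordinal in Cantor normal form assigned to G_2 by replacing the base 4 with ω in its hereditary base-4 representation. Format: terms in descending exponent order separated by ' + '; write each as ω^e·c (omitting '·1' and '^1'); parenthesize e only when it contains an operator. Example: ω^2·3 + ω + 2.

i=0: 4 = 2^2 (b=2); 2→3: 3^3 = 27; 27−1 = 26
i=1: 26 = 2·3^2 + 2·3 + 2 (b=3); 3→4: 2·4^2 + 2·4 + 2 = 42; 42−1 = 41
i=2: 41 = 2·4^2 + 2·4 + 1 (b=4); 4→5: 2·5^2 + 2·5 + 1 = 61; 61−1 = 60

ω^2·2 + ω·2 + 1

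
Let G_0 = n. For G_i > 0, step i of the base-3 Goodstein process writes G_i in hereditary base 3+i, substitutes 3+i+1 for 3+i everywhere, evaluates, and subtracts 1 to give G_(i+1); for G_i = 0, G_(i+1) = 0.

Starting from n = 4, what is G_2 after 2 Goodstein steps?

G_0 = 4. HB_3(4) = 3 + 1. Bump = 5. G_1 = 4.
G_1 = 4. HB_4(4) = 4. Bump = 5. G_2 = 4.
G_2 = 4. HB_5(4) = 4. Bump = 4. G_3 = 3.

4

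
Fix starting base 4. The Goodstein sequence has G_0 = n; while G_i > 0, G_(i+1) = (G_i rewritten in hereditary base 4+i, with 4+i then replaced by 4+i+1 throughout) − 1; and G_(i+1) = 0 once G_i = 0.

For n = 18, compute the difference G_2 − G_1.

G_0=18  [base 4] 4^2 + 2  →[4↦5]→  5^2 + 2 = 27  −1 ⇒ G_1=26
G_1=26  [base 5] 5^2 + 1  →[5↦6]→  6^2 + 1 = 37  −1 ⇒ G_2=36

10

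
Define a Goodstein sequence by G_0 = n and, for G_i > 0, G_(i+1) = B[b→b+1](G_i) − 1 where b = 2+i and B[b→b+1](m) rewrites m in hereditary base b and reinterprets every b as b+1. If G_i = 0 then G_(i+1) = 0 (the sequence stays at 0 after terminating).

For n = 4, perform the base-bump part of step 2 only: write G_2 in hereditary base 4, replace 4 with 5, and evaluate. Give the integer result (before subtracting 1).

4 —HB2→ 2^2 —bump→ 3^3 = 27 —(−1)→ 26
26 —HB3→ 2·3^2 + 2·3 + 2 —bump→ 2·4^2 + 2·4 + 2 = 42 —(−1)→ 41
41 —HB4→ 2·4^2 + 2·4 + 1 —bump→ 2·5^2 + 2·5 + 1 = 61 —(−1)→ 60

61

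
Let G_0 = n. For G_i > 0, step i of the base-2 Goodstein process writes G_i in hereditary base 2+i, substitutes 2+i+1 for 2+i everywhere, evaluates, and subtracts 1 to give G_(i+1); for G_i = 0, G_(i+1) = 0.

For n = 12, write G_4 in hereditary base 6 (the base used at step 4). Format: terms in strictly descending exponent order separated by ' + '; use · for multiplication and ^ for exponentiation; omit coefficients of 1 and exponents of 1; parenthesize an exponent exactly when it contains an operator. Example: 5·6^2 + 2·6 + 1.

6^(6 + 1) + 2·6^2 + 6 + 5

G_0 = 12. HB_2(12) = 2^(2 + 1) + 2^2. Bump = 108. G_1 = 107.
G_1 = 107. HB_3(107) = 3^(3 + 1) + 2·3^2 + 2·3 + 2. Bump = 1066. G_2 = 1065.
G_2 = 1065. HB_4(1065) = 4^(4 + 1) + 2·4^2 + 2·4 + 1. Bump = 15686. G_3 = 15685.
G_3 = 15685. HB_5(15685) = 5^(5 + 1) + 2·5^2 + 2·5. Bump = 280020. G_4 = 280019.
G_4 = 280019. HB_6(280019) = 6^(6 + 1) + 2·6^2 + 6 + 5. Bump = 5764911. G_5 = 5764910.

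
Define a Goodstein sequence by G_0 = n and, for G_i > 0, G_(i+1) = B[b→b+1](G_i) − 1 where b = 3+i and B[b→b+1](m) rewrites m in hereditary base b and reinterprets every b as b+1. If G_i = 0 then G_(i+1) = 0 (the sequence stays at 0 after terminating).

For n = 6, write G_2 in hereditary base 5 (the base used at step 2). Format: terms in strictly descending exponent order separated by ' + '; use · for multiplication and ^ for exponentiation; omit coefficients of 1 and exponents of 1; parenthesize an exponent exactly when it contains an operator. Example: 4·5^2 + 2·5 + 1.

5 + 2

G_0 = 6. HB_3(6) = 2·3. Bump = 8. G_1 = 7.
G_1 = 7. HB_4(7) = 4 + 3. Bump = 8. G_2 = 7.
G_2 = 7. HB_5(7) = 5 + 2. Bump = 8. G_3 = 7.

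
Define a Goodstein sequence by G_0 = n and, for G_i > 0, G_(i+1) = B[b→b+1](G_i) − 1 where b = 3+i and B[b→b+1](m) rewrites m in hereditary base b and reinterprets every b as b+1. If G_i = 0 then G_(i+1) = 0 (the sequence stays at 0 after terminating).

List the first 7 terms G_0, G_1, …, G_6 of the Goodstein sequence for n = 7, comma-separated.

7, 8, 9, 9, 9, 9, 9

G_0=7  [base 3] 2·3 + 1  →[3↦4]→  2·4 + 1 = 9  −1 ⇒ G_1=8
G_1=8  [base 4] 2·4  →[4↦5]→  2·5 = 10  −1 ⇒ G_2=9
G_2=9  [base 5] 5 + 4  →[5↦6]→  6 + 4 = 10  −1 ⇒ G_3=9
G_3=9  [base 6] 6 + 3  →[6↦7]→  7 + 3 = 10  −1 ⇒ G_4=9
G_4=9  [base 7] 7 + 2  →[7↦8]→  8 + 2 = 10  −1 ⇒ G_5=9
G_5=9  [base 8] 8 + 1  →[8↦9]→  9 + 1 = 10  −1 ⇒ G_6=9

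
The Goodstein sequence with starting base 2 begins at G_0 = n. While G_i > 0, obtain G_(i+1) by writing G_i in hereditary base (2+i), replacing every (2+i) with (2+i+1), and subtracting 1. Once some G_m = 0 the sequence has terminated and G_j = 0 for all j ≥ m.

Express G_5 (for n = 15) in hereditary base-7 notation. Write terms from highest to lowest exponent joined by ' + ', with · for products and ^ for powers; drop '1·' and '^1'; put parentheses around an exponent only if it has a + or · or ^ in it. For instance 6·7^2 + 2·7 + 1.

7^(7 + 1) + 7^7

15 —HB2→ 2^(2 + 1) + 2^2 + 2 + 1 —bump→ 3^(3 + 1) + 3^3 + 3 + 1 = 112 —(−1)→ 111
111 —HB3→ 3^(3 + 1) + 3^3 + 3 —bump→ 4^(4 + 1) + 4^4 + 4 = 1284 —(−1)→ 1283
1283 —HB4→ 4^(4 + 1) + 4^4 + 3 —bump→ 5^(5 + 1) + 5^5 + 3 = 18753 —(−1)→ 18752
18752 —HB5→ 5^(5 + 1) + 5^5 + 2 —bump→ 6^(6 + 1) + 6^6 + 2 = 326594 —(−1)→ 326593
326593 —HB6→ 6^(6 + 1) + 6^6 + 1 —bump→ 7^(7 + 1) + 7^7 + 1 = 6588345 —(−1)→ 6588344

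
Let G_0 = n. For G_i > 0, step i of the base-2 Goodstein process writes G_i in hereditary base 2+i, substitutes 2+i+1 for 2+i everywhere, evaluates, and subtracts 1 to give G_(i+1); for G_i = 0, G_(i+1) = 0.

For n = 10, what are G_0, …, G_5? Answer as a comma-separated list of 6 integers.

10, 83, 1025, 15625, 279935, 4215754

G_0 = 10. HB_2(10) = 2^(2 + 1) + 2. Bump = 84. G_1 = 83.
G_1 = 83. HB_3(83) = 3^(3 + 1) + 2. Bump = 1026. G_2 = 1025.
G_2 = 1025. HB_4(1025) = 4^(4 + 1) + 1. Bump = 15626. G_3 = 15625.
G_3 = 15625. HB_5(15625) = 5^(5 + 1). Bump = 279936. G_4 = 279935.
G_4 = 279935. HB_6(279935) = 5·6^6 + 5·6^5 + 5·6^4 + 5·6^3 + 5·6^2 + 5·6 + 5. Bump = 4215755. G_5 = 4215754.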